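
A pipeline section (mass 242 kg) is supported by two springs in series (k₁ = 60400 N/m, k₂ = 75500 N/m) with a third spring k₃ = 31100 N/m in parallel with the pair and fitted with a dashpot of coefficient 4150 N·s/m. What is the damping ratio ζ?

Series pair: k_s = k₁k₂/(k₁+k₂) = (60400)(75500)/(60400 + 75500) = 33560 N/m. In parallel with k₃: k_eq = 33560 + 31100 = 64660 N/m.
ω_n = √(k_eq/m) = √(64660/242) = 16.35 rad/s.
Critical damping c_c = 2√(k_eq·m) = 2√(64660 × 242) = 7911 N·s/m, so ζ = c/c_c = 4150/7911 = 0.5246.

0.525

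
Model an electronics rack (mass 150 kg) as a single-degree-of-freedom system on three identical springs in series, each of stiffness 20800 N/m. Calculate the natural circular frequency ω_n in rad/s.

6.80 rad/s

Series springs: 1/k_eq = 3/20800, so k_eq = 20800/3 = 6933 N/m.
ω_n = √(k_eq/m) = √(6933/150) = √46.22 = 6.799 rad/s.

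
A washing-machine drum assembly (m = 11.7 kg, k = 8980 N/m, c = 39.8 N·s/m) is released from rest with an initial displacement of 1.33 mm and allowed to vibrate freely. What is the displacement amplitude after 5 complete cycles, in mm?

0.193 mm

ζ = c/(2√(km)) = 39.8/(2√(8980 × 11.7)) = 39.8/648.3 = 0.06139.
Logarithmic decrement δ = 2πζ/√(1 − ζ²) = 2π × 0.06139/√(1 − 0.00377) = 0.3865.
After n cycles, x_n/x₀ = e^(−nδ), so x_5 = 1.33 × e^(−5 × 0.3865) = 1.33 × 0.1448 = 0.1926 mm.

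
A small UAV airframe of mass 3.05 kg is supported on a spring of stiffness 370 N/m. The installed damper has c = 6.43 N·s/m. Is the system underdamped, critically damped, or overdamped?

c_c = 2√(k·m) = 67.19 N·s/m; ζ = c/c_c = 6.43/67.19 = 0.0957.
Since ζ < 1 the system is underdamped.

underdamped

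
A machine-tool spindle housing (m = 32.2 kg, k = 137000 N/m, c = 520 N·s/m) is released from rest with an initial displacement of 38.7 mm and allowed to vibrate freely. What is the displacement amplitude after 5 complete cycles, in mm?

0.769 mm

ζ = c/(2√(km)) = 520/(2√(137000 × 32.2)) = 520/4201 = 0.1238.
Logarithmic decrement δ = 2πζ/√(1 − ζ²) = 2π × 0.1238/√(1 − 0.0153) = 0.7838.
After n cycles, x_n/x₀ = e^(−nδ), so x_5 = 38.7 × e^(−5 × 0.7838) = 38.7 × 0.01986 = 0.7685 mm.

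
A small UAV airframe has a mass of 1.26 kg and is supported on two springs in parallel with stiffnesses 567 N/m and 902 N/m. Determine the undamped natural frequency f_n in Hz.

Parallel springs add: k_eq = 567 + 902 = 1469 N/m.
ω_n = √(k_eq/m) = √(1469/1.26) = √1166 = 34.14 rad/s.
f_n = ω_n/(2π) = 34.14/6.283 = 5.434 Hz.

5.43 Hz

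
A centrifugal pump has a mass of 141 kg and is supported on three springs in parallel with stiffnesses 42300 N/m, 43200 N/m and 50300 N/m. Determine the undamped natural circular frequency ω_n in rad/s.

31.0 rad/s

Parallel springs add: k_eq = 42300 + 43200 + 50300 = 135800 N/m.
ω_n = √(k_eq/m) = √(135800/141) = √963.1 = 31.03 rad/s.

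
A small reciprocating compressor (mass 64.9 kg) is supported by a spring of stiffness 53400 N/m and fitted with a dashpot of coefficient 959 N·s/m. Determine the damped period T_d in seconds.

0.227 s

ω_n = √(k/m) = √(53400/64.9) = 28.68 rad/s.
Critical damping c_c = 2√(k·m) = 2√(53400 × 64.9) = 3723 N·s/m, so ζ = c/c_c = 959/3723 = 0.2576.
ω_d = ω_n√(1 − ζ²) = 28.68 × √(1 − 0.0663) = 27.72 rad/s.
T_d = 2π/ω_d = 0.2267 s.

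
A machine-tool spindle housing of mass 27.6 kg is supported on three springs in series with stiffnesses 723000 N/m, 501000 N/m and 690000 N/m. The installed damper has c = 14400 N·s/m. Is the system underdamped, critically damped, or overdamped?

overdamped

Series springs: 1/k_eq = 1/723000 + 1/501000 + 1/690000 = 4.828×10^-6, so k_eq = 207100 N/m.
c_c = 2√(k_eq·m) = 4782 N·s/m; ζ = c/c_c = 14400/4782 = 3.01.
Since ζ > 1 the system is overdamped.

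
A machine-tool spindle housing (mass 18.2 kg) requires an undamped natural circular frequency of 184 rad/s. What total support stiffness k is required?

616000 N/m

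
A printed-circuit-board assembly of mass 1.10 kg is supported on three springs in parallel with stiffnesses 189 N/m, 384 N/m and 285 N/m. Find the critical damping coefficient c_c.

61.4 N·s/m

Parallel springs add: k_eq = 189 + 384 + 285 = 858.0 N/m.
c_c = 2√(k_eq·m) = 2√(858.0 × 1.10) = 2 × 30.72 = 61.44 N·s/m.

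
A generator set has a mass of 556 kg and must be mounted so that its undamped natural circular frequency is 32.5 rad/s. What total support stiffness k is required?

k = m·ω_n² = 556 × 32.50² = 556 × 1056 = 587300 N/m.

587000 N/m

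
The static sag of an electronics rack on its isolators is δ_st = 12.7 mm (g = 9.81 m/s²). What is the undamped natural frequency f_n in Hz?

4.42 Hz

ω_n = √(g/δ_st) = √(9.81/0.0127) = √772.4 = 27.79 rad/s.
f_n = ω_n/(2π) = 27.79/6.283 = 4.423 Hz.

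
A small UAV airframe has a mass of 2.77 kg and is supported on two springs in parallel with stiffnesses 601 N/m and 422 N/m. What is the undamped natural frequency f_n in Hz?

3.06 Hz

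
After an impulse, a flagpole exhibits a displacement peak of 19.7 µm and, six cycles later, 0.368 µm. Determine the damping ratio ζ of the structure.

Logarithmic decrement δ = (1/n)·ln(x₀/x_n) = (1/6)·ln(19.7/0.368) = (1/6)·ln(53.53) = 0.6634.
ζ = δ/√(4π² + δ²) = 0.6634/√(39.48 + 0.440) = 0.6634/6.318 = 0.1050.

0.105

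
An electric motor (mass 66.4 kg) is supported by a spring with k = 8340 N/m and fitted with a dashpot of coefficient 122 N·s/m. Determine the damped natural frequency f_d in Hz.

1.78 Hz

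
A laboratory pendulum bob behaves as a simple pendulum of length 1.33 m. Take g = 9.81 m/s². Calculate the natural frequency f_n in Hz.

0.432 Hz

For a simple pendulum ω_n = √(g/L) = √(9.81/1.33) = √7.376 = 2.716 rad/s.
f_n = ω_n/(2π) = 2.716/6.283 = 0.4322 Hz.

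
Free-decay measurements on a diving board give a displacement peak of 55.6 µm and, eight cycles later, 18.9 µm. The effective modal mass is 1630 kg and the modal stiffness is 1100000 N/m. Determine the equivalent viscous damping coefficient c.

1820 N·s/m

Logarithmic decrement δ = (1/n)·ln(x₀/x_n) = (1/8)·ln(55.6/18.9) = (1/8)·ln(2.942) = 0.1349.
ζ = δ/√(4π² + δ²) = 0.1349/√(39.48 + 0.0182) = 0.1349/6.285 = 0.02146.
c = ζ · 2√(km) = 0.02146 × 2√(1100000 × 1630) = 0.02146 × 84690 = 1818 N·s/m.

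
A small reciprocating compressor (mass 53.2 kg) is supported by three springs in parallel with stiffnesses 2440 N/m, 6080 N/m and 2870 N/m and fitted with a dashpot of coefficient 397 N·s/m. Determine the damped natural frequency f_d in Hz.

2.25 Hz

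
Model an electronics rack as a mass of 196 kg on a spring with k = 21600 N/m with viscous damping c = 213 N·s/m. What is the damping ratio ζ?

ω_n = √(k/m) = √(21600/196) = 10.50 rad/s.
Critical damping c_c = 2√(k·m) = 2√(21600 × 196) = 4115 N·s/m, so ζ = c/c_c = 213/4115 = 0.05176.

0.0518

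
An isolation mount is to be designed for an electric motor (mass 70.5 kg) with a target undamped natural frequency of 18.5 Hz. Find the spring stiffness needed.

953000 N/m

ω_n = 2πf_n = 2π × 18.5 = 116.2 rad/s.
k = m·ω_n² = 70.5 × 116.2² = 70.5 × 13510 = 952600 N/m.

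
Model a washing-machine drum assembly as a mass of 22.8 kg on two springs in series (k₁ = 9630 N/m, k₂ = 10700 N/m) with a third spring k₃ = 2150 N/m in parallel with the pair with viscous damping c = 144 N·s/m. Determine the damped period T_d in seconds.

Series pair: k_s = k₁k₂/(k₁+k₂) = (9630)(10700)/(9630 + 10700) = 5068 N/m. In parallel with k₃: k_eq = 5068 + 2150 = 7218 N/m.
ω_n = √(k_eq/m) = √(7218/22.8) = 17.79 rad/s.
Critical damping c_c = 2√(k_eq·m) = 2√(7218 × 22.8) = 811.4 N·s/m, so ζ = c/c_c = 144/811.4 = 0.1775.
ω_d = ω_n√(1 − ζ²) = 17.79 × √(1 − 0.0315) = 17.51 rad/s.
T_d = 2π/ω_d = 0.3588 s.

0.359 s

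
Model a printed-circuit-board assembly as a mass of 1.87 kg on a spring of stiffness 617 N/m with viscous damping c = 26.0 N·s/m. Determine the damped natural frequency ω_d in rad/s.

ω_n = √(k/m) = √(617.0/1.87) = 18.16 rad/s.
Critical damping c_c = 2√(k·m) = 2√(617.0 × 1.87) = 67.93 N·s/m, so ζ = c/c_c = 26.0/67.93 = 0.3827.
ω_d = ω_n√(1 − ζ²) = 18.16 × √(1 − 0.146) = 16.78 rad/s.

16.8 rad/s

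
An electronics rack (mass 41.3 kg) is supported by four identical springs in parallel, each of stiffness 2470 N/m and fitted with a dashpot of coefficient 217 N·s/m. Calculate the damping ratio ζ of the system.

0.170

Parallel springs add: k_eq = 4 × 2470 = 9880 N/m.
ω_n = √(k_eq/m) = √(9880/41.3) = 15.47 rad/s.
Critical damping c_c = 2√(k_eq·m) = 2√(9880 × 41.3) = 1278 N·s/m, so ζ = c/c_c = 217/1278 = 0.1699.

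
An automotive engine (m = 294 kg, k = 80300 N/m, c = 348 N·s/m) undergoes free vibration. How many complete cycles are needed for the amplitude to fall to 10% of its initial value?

11 cycles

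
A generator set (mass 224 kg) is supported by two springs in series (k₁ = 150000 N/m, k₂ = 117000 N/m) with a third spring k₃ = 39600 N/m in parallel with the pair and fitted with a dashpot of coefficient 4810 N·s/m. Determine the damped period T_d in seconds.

0.334 s

Series pair: k_s = k₁k₂/(k₁+k₂) = (150000)(117000)/(150000 + 117000) = 65730 N/m. In parallel with k₃: k_eq = 65730 + 39600 = 105300 N/m.
ω_n = √(k_eq/m) = √(105300/224) = 21.68 rad/s.
Critical damping c_c = 2√(k_eq·m) = 2√(105300 × 224) = 9715 N·s/m, so ζ = c/c_c = 4810/9715 = 0.4951.
ω_d = ω_n√(1 − ζ²) = 21.68 × √(1 − 0.245) = 18.84 rad/s.
T_d = 2π/ω_d = 0.3335 s.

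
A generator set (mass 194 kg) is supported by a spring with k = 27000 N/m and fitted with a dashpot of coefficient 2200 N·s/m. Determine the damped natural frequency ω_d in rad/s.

ω_n = √(k/m) = √(27000/194) = 11.80 rad/s.
Critical damping c_c = 2√(k·m) = 2√(27000 × 194) = 4577 N·s/m, so ζ = c/c_c = 2200/4577 = 0.4806.
ω_d = ω_n√(1 − ζ²) = 11.80 × √(1 − 0.231) = 10.35 rad/s.

10.3 rad/s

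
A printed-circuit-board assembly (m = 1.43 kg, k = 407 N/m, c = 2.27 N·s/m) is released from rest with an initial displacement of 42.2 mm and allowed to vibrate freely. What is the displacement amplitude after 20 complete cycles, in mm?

0.113 mm

ζ = c/(2√(km)) = 2.27/(2√(407 × 1.43)) = 2.27/48.25 = 0.04705.
Logarithmic decrement δ = 2πζ/√(1 − ζ²) = 2π × 0.04705/√(1 − 0.00221) = 0.2959.
After n cycles, x_n/x₀ = e^(−nδ), so x_20 = 42.2 × e^(−20 × 0.2959) = 42.2 × 0.002689 = 0.1135 mm.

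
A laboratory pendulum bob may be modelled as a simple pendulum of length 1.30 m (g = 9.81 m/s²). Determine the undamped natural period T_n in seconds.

2.29 s

For a simple pendulum ω_n = √(g/L) = √(9.81/1.30) = √7.546 = 2.747 rad/s.
T_n = 2π/ω_n = 6.283/2.747 = 2.287 s.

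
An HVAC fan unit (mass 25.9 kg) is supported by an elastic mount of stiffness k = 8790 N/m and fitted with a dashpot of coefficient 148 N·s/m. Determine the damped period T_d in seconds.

ω_n = √(k/m) = √(8790/25.9) = 18.42 rad/s.
Critical damping c_c = 2√(k·m) = 2√(8790 × 25.9) = 954.3 N·s/m, so ζ = c/c_c = 148/954.3 = 0.1551.
ω_d = ω_n√(1 − ζ²) = 18.42 × √(1 − 0.0241) = 18.20 rad/s.
T_d = 2π/ω_d = 0.3452 s.

0.345 s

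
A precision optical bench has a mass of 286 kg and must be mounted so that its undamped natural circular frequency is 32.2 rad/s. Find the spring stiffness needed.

297000 N/m

k = m·ω_n² = 286 × 32.20² = 286 × 1037 = 296500 N/m.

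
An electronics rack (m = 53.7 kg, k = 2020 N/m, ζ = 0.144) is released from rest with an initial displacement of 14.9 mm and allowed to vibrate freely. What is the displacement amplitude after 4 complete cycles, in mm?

0.384 mm

Logarithmic decrement δ = 2πζ/√(1 − ζ²) = 2π × 0.1440/√(1 − 0.0207) = 0.9143.
After n cycles, x_n/x₀ = e^(−nδ), so x_4 = 14.9 × e^(−4 × 0.9143) = 14.9 × 0.02580 = 0.3845 mm.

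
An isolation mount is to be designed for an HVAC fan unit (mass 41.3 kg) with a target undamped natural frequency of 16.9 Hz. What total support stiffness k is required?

ω_n = 2πf_n = 2π × 16.9 = 106.2 rad/s.
k = m·ω_n² = 41.3 × 106.2² = 41.3 × 11280 = 465700 N/m.

466000 N/m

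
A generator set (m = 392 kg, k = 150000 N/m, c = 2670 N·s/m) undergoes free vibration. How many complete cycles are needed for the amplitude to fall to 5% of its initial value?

3 cycles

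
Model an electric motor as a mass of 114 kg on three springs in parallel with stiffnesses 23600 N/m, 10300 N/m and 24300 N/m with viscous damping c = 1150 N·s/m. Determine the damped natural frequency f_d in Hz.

Parallel springs add: k_eq = 23600 + 10300 + 24300 = 58200 N/m.
ω_n = √(k_eq/m) = √(58200/114) = 22.59 rad/s.
Critical damping c_c = 2√(k_eq·m) = 2√(58200 × 114) = 5152 N·s/m, so ζ = c/c_c = 1150/5152 = 0.2232.
ω_d = ω_n√(1 − ζ²) = 22.59 × √(1 − 0.0498) = 22.02 rad/s.
f_d = ω_d/(2π) = 3.505 Hz.

3.51 Hz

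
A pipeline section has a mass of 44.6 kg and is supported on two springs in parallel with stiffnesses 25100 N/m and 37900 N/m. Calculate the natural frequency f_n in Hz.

5.98 Hz

Parallel springs add: k_eq = 25100 + 37900 = 63000 N/m.
ω_n = √(k_eq/m) = √(63000/44.6) = √1413 = 37.58 rad/s.
f_n = ω_n/(2π) = 37.58/6.283 = 5.982 Hz.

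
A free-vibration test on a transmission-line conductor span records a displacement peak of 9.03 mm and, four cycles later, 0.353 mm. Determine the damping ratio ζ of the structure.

Logarithmic decrement δ = (1/n)·ln(x₀/x_n) = (1/4)·ln(9.03/0.353) = (1/4)·ln(25.58) = 0.8105.
ζ = δ/√(4π² + δ²) = 0.8105/√(39.48 + 0.657) = 0.8105/6.335 = 0.1279.

0.128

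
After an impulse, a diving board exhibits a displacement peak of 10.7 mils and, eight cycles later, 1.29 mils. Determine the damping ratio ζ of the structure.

Logarithmic decrement δ = (1/n)·ln(x₀/x_n) = (1/8)·ln(10.7/1.29) = (1/8)·ln(8.295) = 0.2645.
ζ = δ/√(4π² + δ²) = 0.2645/√(39.48 + 0.0699) = 0.2645/6.289 = 0.04205.

0.0421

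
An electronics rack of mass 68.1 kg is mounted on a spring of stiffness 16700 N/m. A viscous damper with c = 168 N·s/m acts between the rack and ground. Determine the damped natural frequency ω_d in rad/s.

15.6 rad/s

ω_n = √(k/m) = √(16700/68.1) = 15.66 rad/s.
Critical damping c_c = 2√(k·m) = 2√(16700 × 68.1) = 2133 N·s/m, so ζ = c/c_c = 168/2133 = 0.07877.
ω_d = ω_n√(1 − ζ²) = 15.66 × √(1 − 0.00620) = 15.61 rad/s.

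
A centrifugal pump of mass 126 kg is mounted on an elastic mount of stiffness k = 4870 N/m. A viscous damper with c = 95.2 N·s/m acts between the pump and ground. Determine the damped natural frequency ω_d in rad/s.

6.21 rad/s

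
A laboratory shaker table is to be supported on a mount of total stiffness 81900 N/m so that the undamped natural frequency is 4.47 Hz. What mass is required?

104 kg

ω_n = 2πf_n = 2π × 4.47 = 28.09 rad/s.
m = k/ω_n² = 81900/28.09² = 81900/788.8 = 103.8 kg.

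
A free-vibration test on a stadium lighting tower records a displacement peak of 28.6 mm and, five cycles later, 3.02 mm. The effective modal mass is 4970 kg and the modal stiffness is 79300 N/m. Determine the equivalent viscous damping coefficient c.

Logarithmic decrement δ = (1/n)·ln(x₀/x_n) = (1/5)·ln(28.6/3.02) = (1/5)·ln(9.470) = 0.4496.
ζ = δ/√(4π² + δ²) = 0.4496/√(39.48 + 0.202) = 0.4496/6.299 = 0.07138.
c = ζ · 2√(km) = 0.07138 × 2√(79300 × 4970) = 0.07138 × 39700 = 2834 N·s/m.

2830 N·s/m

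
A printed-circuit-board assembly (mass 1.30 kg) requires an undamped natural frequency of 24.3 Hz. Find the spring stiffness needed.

30300 N/m

ω_n = 2πf_n = 2π × 24.3 = 152.7 rad/s.
k = m·ω_n² = 1.30 × 152.7² = 1.30 × 23310 = 30310 N/m.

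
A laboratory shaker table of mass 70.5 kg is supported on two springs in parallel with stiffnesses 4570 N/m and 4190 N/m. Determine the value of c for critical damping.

1570 N·s/m

Parallel springs add: k_eq = 4570 + 4190 = 8760 N/m.
c_c = 2√(k_eq·m) = 2√(8760 × 70.5) = 2 × 785.9 = 1572 N·s/m.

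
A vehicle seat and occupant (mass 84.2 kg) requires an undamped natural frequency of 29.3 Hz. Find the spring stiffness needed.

ω_n = 2πf_n = 2π × 29.3 = 184.1 rad/s.
k = m·ω_n² = 84.2 × 184.1² = 84.2 × 33890 = 2854000 N/m.

2850000 N/m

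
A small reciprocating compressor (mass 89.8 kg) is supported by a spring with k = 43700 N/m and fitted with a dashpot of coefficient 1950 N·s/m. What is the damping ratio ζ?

0.492

ω_n = √(k/m) = √(43700/89.8) = 22.06 rad/s.
Critical damping c_c = 2√(k·m) = 2√(43700 × 89.8) = 3962 N·s/m, so ζ = c/c_c = 1950/3962 = 0.4922.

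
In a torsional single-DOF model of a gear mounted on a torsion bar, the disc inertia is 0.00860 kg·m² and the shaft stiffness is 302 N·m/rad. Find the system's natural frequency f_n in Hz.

29.8 Hz

ω_n = √(k_t/J) = √(302/0.00860) = √35120 = 187.4 rad/s.
f_n = ω_n/(2π) = 187.4/6.283 = 29.82 Hz.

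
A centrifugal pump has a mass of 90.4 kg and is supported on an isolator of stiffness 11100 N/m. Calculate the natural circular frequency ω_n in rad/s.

11.1 rad/s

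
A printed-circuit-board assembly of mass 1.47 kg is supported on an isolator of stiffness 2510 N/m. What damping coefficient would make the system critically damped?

c_c = 2√(k·m) = 2√(2510 × 1.47) = 2 × 60.74 = 121.5 N·s/m.

121 N·s/m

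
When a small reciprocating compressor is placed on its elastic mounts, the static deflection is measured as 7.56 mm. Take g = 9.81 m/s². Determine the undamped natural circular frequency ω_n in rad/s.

36.0 rad/s

ω_n = √(g/δ_st) = √(9.81/0.00756) = √1298 = 36.02 rad/s.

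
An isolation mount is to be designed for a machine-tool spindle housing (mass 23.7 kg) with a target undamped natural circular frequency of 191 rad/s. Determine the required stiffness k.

865000 N/m

k = m·ω_n² = 23.7 × 191.0² = 23.7 × 36480 = 864600 N/m.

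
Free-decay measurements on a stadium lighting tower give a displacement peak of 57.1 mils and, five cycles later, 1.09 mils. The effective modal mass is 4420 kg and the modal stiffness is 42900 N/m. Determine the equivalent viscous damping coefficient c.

Logarithmic decrement δ = (1/n)·ln(x₀/x_n) = (1/5)·ln(57.1/1.09) = (1/5)·ln(52.39) = 0.7917.
ζ = δ/√(4π² + δ²) = 0.7917/√(39.48 + 0.627) = 0.7917/6.333 = 0.1250.
c = ζ · 2√(km) = 0.1250 × 2√(42900 × 4420) = 0.1250 × 27540 = 3443 N·s/m.

3440 N·s/m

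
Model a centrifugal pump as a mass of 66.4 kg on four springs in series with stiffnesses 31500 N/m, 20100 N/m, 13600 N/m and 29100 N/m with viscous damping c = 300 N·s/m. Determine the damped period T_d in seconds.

0.728 s

Series springs: 1/k_eq = 1/31500 + 1/20100 + 1/13600 + 1/29100 = 0.0001894, so k_eq = 5280 N/m.
ω_n = √(k_eq/m) = √(5280/66.4) = 8.917 rad/s.
Critical damping c_c = 2√(k_eq·m) = 2√(5280 × 66.4) = 1184 N·s/m, so ζ = c/c_c = 300/1184 = 0.2533.
ω_d = ω_n√(1 − ζ²) = 8.917 × √(1 − 0.0642) = 8.626 rad/s.
T_d = 2π/ω_d = 0.7284 s.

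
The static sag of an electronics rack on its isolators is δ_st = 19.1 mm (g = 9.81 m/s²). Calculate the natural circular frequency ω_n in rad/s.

22.7 rad/s

ω_n = √(g/δ_st) = √(9.81/0.0191) = √513.6 = 22.66 rad/s.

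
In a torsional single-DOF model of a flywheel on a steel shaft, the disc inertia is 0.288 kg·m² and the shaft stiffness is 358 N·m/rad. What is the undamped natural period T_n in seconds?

ω_n = √(k_t/J) = √(358/0.288) = √1243 = 35.26 rad/s.
T_n = 2π/ω_n = 6.283/35.26 = 0.1782 s.

0.178 s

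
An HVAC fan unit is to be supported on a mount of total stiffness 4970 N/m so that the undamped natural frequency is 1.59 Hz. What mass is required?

ω_n = 2πf_n = 2π × 1.59 = 9.990 rad/s.
m = k/ω_n² = 4970/9.990² = 4970/99.81 = 49.80 kg.

49.8 kg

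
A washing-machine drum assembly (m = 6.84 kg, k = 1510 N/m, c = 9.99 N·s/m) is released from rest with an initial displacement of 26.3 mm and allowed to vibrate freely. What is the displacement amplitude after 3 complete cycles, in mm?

10.4 mm

ζ = c/(2√(km)) = 9.99/(2√(1510 × 6.84)) = 9.99/203.3 = 0.04915.
Logarithmic decrement δ = 2πζ/√(1 − ζ²) = 2π × 0.04915/√(1 − 0.00242) = 0.3092.
After n cycles, x_n/x₀ = e^(−nδ), so x_3 = 26.3 × e^(−3 × 0.3092) = 26.3 × 0.3955 = 10.40 mm.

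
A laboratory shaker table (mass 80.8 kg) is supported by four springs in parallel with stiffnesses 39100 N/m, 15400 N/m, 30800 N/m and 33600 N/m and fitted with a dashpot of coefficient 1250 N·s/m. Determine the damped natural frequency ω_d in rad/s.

Parallel springs add: k_eq = 39100 + 15400 + 30800 + 33600 = 118900 N/m.
ω_n = √(k_eq/m) = √(118900/80.8) = 38.36 rad/s.
Critical damping c_c = 2√(k_eq·m) = 2√(118900 × 80.8) = 6199 N·s/m, so ζ = c/c_c = 1250/6199 = 0.2016.
ω_d = ω_n√(1 − ζ²) = 38.36 × √(1 − 0.0407) = 37.57 rad/s.

37.6 rad/s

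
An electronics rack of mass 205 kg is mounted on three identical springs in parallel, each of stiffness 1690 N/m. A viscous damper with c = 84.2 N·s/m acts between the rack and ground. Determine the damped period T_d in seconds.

1.26 s

Parallel springs add: k_eq = 3 × 1690 = 5070 N/m.
ω_n = √(k_eq/m) = √(5070/205) = 4.973 rad/s.
Critical damping c_c = 2√(k_eq·m) = 2√(5070 × 205) = 2039 N·s/m, so ζ = c/c_c = 84.2/2039 = 0.04130.
ω_d = ω_n√(1 − ζ²) = 4.973 × √(1 − 0.00171) = 4.969 rad/s.
T_d = 2π/ω_d = 1.265 s.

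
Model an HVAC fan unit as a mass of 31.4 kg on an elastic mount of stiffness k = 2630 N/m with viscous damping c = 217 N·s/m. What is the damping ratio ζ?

0.378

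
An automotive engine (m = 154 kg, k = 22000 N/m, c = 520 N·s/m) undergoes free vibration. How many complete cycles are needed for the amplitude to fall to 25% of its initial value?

ζ = c/(2√(km)) = 520/(2√(22000 × 154)) = 520/3681 = 0.1413.
Logarithmic decrement δ = 2πζ/√(1 − ζ²) = 2π × 0.1413/√(1 − 0.0200) = 0.8965.
x_n/x₀ = e^(−nδ) ≤ 0.25; take ln: n ≥ ln(1/0.25)/δ = 1.386/0.8965 = 1.546.
So 2 complete cycles are required.

2 cycles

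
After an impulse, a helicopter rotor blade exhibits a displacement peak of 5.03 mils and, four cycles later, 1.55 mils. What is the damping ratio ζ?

Logarithmic decrement δ = (1/n)·ln(x₀/x_n) = (1/4)·ln(5.03/1.55) = (1/4)·ln(3.245) = 0.2943.
ζ = δ/√(4π² + δ²) = 0.2943/√(39.48 + 0.0866) = 0.2943/6.290 = 0.04679.

0.0468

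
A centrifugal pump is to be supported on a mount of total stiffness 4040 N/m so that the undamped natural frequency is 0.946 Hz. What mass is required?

ω_n = 2πf_n = 2π × 0.946 = 5.944 rad/s.
m = k/ω_n² = 4040/5.944² = 4040/35.33 = 114.4 kg.

114 kg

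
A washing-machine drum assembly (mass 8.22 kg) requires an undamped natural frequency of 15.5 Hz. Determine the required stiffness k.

ω_n = 2πf_n = 2π × 15.5 = 97.39 rad/s.
k = m·ω_n² = 8.22 × 97.39² = 8.22 × 9485 = 77960 N/m.

78000 N/m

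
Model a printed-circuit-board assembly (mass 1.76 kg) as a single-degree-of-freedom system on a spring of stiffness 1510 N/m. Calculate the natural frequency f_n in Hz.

4.66 Hz

ω_n = √(k/m) = √(1510/1.76) = √858.0 = 29.29 rad/s.
f_n = ω_n/(2π) = 29.29/6.283 = 4.662 Hz.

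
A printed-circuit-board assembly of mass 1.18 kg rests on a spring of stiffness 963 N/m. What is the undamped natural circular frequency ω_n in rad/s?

28.6 rad/s

ω_n = √(k/m) = √(963.0/1.18) = √816.1 = 28.57 rad/s.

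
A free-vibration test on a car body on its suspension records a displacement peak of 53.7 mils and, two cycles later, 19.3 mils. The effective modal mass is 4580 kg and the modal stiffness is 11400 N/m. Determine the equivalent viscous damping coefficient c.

1170 N·s/m

Logarithmic decrement δ = (1/n)·ln(x₀/x_n) = (1/2)·ln(53.7/19.3) = (1/2)·ln(2.782) = 0.5117.
ζ = δ/√(4π² + δ²) = 0.5117/√(39.48 + 0.262) = 0.5117/6.304 = 0.08116.
c = ζ · 2√(km) = 0.08116 × 2√(11400 × 4580) = 0.08116 × 14450 = 1173 N·s/m.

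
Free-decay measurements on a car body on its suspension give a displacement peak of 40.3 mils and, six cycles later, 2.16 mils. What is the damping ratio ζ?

Logarithmic decrement δ = (1/n)·ln(x₀/x_n) = (1/6)·ln(40.3/2.16) = (1/6)·ln(18.66) = 0.4877.
ζ = δ/√(4π² + δ²) = 0.4877/√(39.48 + 0.238) = 0.4877/6.302 = 0.07739.

0.0774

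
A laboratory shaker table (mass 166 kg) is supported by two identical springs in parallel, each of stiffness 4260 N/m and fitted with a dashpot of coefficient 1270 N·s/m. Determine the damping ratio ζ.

0.534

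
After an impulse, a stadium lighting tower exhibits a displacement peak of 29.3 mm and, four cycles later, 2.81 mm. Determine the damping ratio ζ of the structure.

0.0929

Logarithmic decrement δ = (1/n)·ln(x₀/x_n) = (1/4)·ln(29.3/2.81) = (1/4)·ln(10.43) = 0.5861.
ζ = δ/√(4π² + δ²) = 0.5861/√(39.48 + 0.344) = 0.5861/6.310 = 0.09288.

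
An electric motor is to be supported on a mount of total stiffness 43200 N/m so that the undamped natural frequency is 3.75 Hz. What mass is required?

ω_n = 2πf_n = 2π × 3.75 = 23.56 rad/s.
m = k/ω_n² = 43200/23.56² = 43200/555.2 = 77.81 kg.

77.8 kg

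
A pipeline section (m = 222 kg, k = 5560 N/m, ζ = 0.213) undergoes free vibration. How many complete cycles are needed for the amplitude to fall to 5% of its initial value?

3 cycles

Logarithmic decrement δ = 2πζ/√(1 − ζ²) = 2π × 0.2130/√(1 − 0.0454) = 1.370.
x_n/x₀ = e^(−nδ) ≤ 0.05; take ln: n ≥ ln(1/0.05)/δ = 2.996/1.370 = 2.187.
So 3 complete cycles are required.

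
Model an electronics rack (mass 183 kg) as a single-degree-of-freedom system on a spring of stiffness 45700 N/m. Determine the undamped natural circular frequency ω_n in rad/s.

15.8 rad/s

ω_n = √(k/m) = √(45700/183) = √249.7 = 15.80 rad/s.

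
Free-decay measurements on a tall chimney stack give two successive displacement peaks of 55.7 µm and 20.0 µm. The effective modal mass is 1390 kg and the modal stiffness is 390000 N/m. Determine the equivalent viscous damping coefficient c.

7490 N·s/m

Logarithmic decrement δ = (1/n)·ln(x₀/x_n) = (1/1)·ln(55.7/20.0) = (1/1)·ln(2.785) = 1.024.
ζ = δ/√(4π² + δ²) = 1.024/√(39.48 + 1.05) = 1.024/6.366 = 0.1609.
c = ζ · 2√(km) = 0.1609 × 2√(390000 × 1390) = 0.1609 × 46570 = 7492 N·s/m.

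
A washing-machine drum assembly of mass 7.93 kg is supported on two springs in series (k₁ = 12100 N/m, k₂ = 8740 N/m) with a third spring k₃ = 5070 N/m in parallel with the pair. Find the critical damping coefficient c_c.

567 N·s/m

Series pair: k_s = k₁k₂/(k₁+k₂) = (12100)(8740)/(12100 + 8740) = 5075 N/m. In parallel with k₃: k_eq = 5075 + 5070 = 10140 N/m.
c_c = 2√(k_eq·m) = 2√(10140 × 7.93) = 2 × 283.6 = 567.3 N·s/m.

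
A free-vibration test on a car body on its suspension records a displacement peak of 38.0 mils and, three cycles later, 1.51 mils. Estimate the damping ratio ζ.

Logarithmic decrement δ = (1/n)·ln(x₀/x_n) = (1/3)·ln(38.0/1.51) = (1/3)·ln(25.17) = 1.075.
ζ = δ/√(4π² + δ²) = 1.075/√(39.48 + 1.16) = 1.075/6.375 = 0.1687.

0.169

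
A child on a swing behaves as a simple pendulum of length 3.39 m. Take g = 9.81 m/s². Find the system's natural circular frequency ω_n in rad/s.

1.70 rad/s

For a simple pendulum ω_n = √(g/L) = √(9.81/3.39) = √2.894 = 1.701 rad/s.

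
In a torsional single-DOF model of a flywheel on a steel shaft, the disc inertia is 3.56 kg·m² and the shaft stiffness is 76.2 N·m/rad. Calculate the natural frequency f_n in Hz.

ω_n = √(k_t/J) = √(76.2/3.56) = √21.40 = 4.626 rad/s.
f_n = ω_n/(2π) = 4.626/6.283 = 0.7363 Hz.

0.736 Hz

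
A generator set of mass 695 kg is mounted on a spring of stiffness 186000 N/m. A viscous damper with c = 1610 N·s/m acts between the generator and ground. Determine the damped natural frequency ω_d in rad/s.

ω_n = √(k/m) = √(186000/695) = 16.36 rad/s.
Critical damping c_c = 2√(k·m) = 2√(186000 × 695) = 22740 N·s/m, so ζ = c/c_c = 1610/22740 = 0.07080.
ω_d = ω_n√(1 − ζ²) = 16.36 × √(1 − 0.00501) = 16.32 rad/s.

16.3 rad/s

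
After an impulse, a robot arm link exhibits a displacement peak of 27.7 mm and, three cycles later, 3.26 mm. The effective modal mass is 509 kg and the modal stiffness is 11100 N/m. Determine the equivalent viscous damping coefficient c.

Logarithmic decrement δ = (1/n)·ln(x₀/x_n) = (1/3)·ln(27.7/3.26) = (1/3)·ln(8.497) = 0.7132.
ζ = δ/√(4π² + δ²) = 0.7132/√(39.48 + 0.509) = 0.7132/6.324 = 0.1128.
c = ζ · 2√(km) = 0.1128 × 2√(11100 × 509) = 0.1128 × 4754 = 536.2 N·s/m.

536 N·s/m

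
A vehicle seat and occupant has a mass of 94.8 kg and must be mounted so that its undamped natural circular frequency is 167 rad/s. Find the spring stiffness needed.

2640000 N/m

k = m·ω_n² = 94.8 × 167.0² = 94.8 × 27890 = 2644000 N/m.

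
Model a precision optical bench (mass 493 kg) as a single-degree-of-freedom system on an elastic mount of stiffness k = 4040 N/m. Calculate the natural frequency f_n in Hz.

0.456 Hz

ω_n = √(k/m) = √(4040/493) = √8.195 = 2.863 rad/s.
f_n = ω_n/(2π) = 2.863/6.283 = 0.4556 Hz.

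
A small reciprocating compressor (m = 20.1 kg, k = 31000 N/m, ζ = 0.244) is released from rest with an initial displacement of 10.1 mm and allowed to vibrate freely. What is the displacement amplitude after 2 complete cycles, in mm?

0.428 mm

Logarithmic decrement δ = 2πζ/√(1 − ζ²) = 2π × 0.2440/√(1 − 0.0595) = 1.581.
After n cycles, x_n/x₀ = e^(−nδ), so x_2 = 10.1 × e^(−2 × 1.581) = 10.1 × 0.04235 = 0.4277 mm.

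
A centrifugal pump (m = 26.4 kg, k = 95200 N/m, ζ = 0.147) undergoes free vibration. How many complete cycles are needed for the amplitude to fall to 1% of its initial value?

Logarithmic decrement δ = 2πζ/√(1 − ζ²) = 2π × 0.1470/√(1 − 0.0216) = 0.9338.
x_n/x₀ = e^(−nδ) ≤ 0.01; take ln: n ≥ ln(1/0.01)/δ = 4.605/0.9338 = 4.932.
So 5 complete cycles are required.

5 cycles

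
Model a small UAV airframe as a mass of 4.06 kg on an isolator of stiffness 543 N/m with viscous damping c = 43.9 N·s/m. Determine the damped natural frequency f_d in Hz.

ω_n = √(k/m) = √(543.0/4.06) = 11.56 rad/s.
Critical damping c_c = 2√(k·m) = 2√(543.0 × 4.06) = 93.91 N·s/m, so ζ = c/c_c = 43.9/93.91 = 0.4675.
ω_d = ω_n√(1 − ζ²) = 11.56 × √(1 − 0.219) = 10.22 rad/s.
f_d = ω_d/(2π) = 1.627 Hz.

1.63 Hz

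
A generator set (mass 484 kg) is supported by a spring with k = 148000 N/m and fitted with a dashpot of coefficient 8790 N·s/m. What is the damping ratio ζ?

0.519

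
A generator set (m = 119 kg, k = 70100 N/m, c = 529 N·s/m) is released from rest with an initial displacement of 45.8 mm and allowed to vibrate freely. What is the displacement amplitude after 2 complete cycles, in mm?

ζ = c/(2√(km)) = 529/(2√(70100 × 119)) = 529/5776 = 0.09158.
Logarithmic decrement δ = 2πζ/√(1 − ζ²) = 2π × 0.09158/√(1 − 0.00839) = 0.5778.
After n cycles, x_n/x₀ = e^(−nδ), so x_2 = 45.8 × e^(−2 × 0.5778) = 45.8 × 0.3148 = 14.42 mm.

14.4 mm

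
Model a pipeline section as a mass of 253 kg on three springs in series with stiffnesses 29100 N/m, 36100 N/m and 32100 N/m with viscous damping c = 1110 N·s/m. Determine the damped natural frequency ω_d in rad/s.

Series springs: 1/k_eq = 1/29100 + 1/36100 + 1/32100 = 9.322×10^-5, so k_eq = 10730 N/m.
ω_n = √(k_eq/m) = √(10730/253) = 6.512 rad/s.
Critical damping c_c = 2√(k_eq·m) = 2√(10730 × 253) = 3295 N·s/m, so ζ = c/c_c = 1110/3295 = 0.3369.
ω_d = ω_n√(1 − ζ²) = 6.512 × √(1 − 0.113) = 6.131 rad/s.

6.13 rad/s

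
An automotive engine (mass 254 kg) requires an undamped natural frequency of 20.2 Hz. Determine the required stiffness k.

ω_n = 2πf_n = 2π × 20.2 = 126.9 rad/s.
k = m·ω_n² = 254 × 126.9² = 254 × 16110 = 4092000 N/m.

4090000 N/m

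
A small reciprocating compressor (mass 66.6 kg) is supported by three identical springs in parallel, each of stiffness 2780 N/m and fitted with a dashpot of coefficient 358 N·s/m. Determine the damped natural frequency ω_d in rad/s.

Parallel springs add: k_eq = 3 × 2780 = 8340 N/m.
ω_n = √(k_eq/m) = √(8340/66.6) = 11.19 rad/s.
Critical damping c_c = 2√(k_eq·m) = 2√(8340 × 66.6) = 1491 N·s/m, so ζ = c/c_c = 358/1491 = 0.2402.
ω_d = ω_n√(1 − ζ²) = 11.19 × √(1 − 0.0577) = 10.86 rad/s.

10.9 rad/s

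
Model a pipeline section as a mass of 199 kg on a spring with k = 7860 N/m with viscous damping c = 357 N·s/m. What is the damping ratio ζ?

0.143

ω_n = √(k/m) = √(7860/199) = 6.285 rad/s.
Critical damping c_c = 2√(k·m) = 2√(7860 × 199) = 2501 N·s/m, so ζ = c/c_c = 357/2501 = 0.1427.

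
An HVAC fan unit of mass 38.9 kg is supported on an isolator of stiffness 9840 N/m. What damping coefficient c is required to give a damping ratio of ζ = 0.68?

841 N·s/m

c_c = 2√(k·m) = 2√(9840 × 38.9) = 1237 N·s/m.
c = ζ·c_c = 0.68 × 1237 = 841.4 N·s/m.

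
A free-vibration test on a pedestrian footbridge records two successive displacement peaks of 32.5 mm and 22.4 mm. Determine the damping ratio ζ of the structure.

0.0591

Logarithmic decrement δ = (1/n)·ln(x₀/x_n) = (1/1)·ln(32.5/22.4) = (1/1)·ln(1.451) = 0.3722.
ζ = δ/√(4π² + δ²) = 0.3722/√(39.48 + 0.139) = 0.3722/6.294 = 0.05913.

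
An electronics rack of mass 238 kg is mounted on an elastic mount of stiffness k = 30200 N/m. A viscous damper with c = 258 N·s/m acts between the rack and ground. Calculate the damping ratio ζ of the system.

0.0481

ω_n = √(k/m) = √(30200/238) = 11.26 rad/s.
Critical damping c_c = 2√(k·m) = 2√(30200 × 238) = 5362 N·s/m, so ζ = c/c_c = 258/5362 = 0.04812.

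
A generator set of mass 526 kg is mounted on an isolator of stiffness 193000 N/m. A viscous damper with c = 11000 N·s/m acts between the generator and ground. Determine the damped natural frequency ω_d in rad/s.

ω_n = √(k/m) = √(193000/526) = 19.16 rad/s.
Critical damping c_c = 2√(k·m) = 2√(193000 × 526) = 20150 N·s/m, so ζ = c/c_c = 11000/20150 = 0.5459.
ω_d = ω_n√(1 − ζ²) = 19.16 × √(1 − 0.298) = 16.05 rad/s.

16.0 rad/s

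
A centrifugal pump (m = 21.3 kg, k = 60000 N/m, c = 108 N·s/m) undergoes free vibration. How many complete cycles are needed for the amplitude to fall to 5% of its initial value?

10 cycles

ζ = c/(2√(km)) = 108/(2√(60000 × 21.3)) = 108/2261 = 0.04777.
Logarithmic decrement δ = 2πζ/√(1 − ζ²) = 2π × 0.04777/√(1 − 0.00228) = 0.3005.
x_n/x₀ = e^(−nδ) ≤ 0.05; take ln: n ≥ ln(1/0.05)/δ = 2.996/0.3005 = 9.970.
So 10 complete cycles are required.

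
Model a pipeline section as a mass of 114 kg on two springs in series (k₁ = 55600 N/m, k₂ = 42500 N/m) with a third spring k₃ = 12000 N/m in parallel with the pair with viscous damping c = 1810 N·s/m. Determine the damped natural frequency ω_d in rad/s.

Series pair: k_s = k₁k₂/(k₁+k₂) = (55600)(42500)/(55600 + 42500) = 24090 N/m. In parallel with k₃: k_eq = 24090 + 12000 = 36090 N/m.
ω_n = √(k_eq/m) = √(36090/114) = 17.79 rad/s.
Critical damping c_c = 2√(k_eq·m) = 2√(36090 × 114) = 4057 N·s/m, so ζ = c/c_c = 1810/4057 = 0.4462.
ω_d = ω_n√(1 − ζ²) = 17.79 × √(1 − 0.199) = 15.92 rad/s.

15.9 rad/s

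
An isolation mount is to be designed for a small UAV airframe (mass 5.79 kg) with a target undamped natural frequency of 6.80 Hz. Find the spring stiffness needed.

10600 N/m

ω_n = 2πf_n = 2π × 6.80 = 42.73 rad/s.
k = m·ω_n² = 5.79 × 42.73² = 5.79 × 1825 = 10570 N/m.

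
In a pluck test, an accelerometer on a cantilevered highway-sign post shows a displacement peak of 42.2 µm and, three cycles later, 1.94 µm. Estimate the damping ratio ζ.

0.161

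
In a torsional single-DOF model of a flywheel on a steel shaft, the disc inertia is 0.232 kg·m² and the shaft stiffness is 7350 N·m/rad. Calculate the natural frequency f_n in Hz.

ω_n = √(k_t/J) = √(7350/0.232) = √31680 = 178.0 rad/s.
f_n = ω_n/(2π) = 178.0/6.283 = 28.33 Hz.

28.3 Hz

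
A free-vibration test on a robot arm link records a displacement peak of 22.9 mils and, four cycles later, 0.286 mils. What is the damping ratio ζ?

0.172

Logarithmic decrement δ = (1/n)·ln(x₀/x_n) = (1/4)·ln(22.9/0.286) = (1/4)·ln(80.07) = 1.096.
ζ = δ/√(4π² + δ²) = 1.096/√(39.48 + 1.20) = 1.096/6.378 = 0.1718.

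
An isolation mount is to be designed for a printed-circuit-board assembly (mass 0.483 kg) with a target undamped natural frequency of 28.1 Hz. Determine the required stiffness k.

ω_n = 2πf_n = 2π × 28.1 = 176.6 rad/s.
k = m·ω_n² = 0.483 × 176.6² = 0.483 × 31170 = 15060 N/m.

15100 N/m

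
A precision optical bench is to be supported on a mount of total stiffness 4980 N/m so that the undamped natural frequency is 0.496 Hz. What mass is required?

ω_n = 2πf_n = 2π × 0.496 = 3.116 rad/s.
m = k/ω_n² = 4980/3.116² = 4980/9.712 = 512.8 kg.

513 kg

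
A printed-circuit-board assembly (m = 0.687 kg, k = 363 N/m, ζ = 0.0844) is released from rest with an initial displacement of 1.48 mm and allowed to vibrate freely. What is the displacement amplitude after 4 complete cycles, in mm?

0.176 mm

Logarithmic decrement δ = 2πζ/√(1 − ζ²) = 2π × 0.08440/√(1 − 0.00712) = 0.5322.
After n cycles, x_n/x₀ = e^(−nδ), so x_4 = 1.48 × e^(−4 × 0.5322) = 1.48 × 0.1190 = 0.1761 mm.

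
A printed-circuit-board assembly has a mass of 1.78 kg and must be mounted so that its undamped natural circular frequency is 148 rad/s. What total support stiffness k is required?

39000 N/m

k = m·ω_n² = 1.78 × 148.0² = 1.78 × 21900 = 38990 N/m.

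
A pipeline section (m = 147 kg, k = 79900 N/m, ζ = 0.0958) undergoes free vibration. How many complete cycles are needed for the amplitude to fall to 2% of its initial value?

Logarithmic decrement δ = 2πζ/√(1 − ζ²) = 2π × 0.09580/√(1 − 0.00918) = 0.6047.
x_n/x₀ = e^(−nδ) ≤ 0.02; take ln: n ≥ ln(1/0.02)/δ = 3.912/0.6047 = 6.469.
So 7 complete cycles are required.

7 cycles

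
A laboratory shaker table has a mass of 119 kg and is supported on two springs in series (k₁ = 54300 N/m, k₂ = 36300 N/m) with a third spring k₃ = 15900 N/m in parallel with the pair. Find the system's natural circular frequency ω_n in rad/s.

17.8 rad/s

Series pair: k_s = k₁k₂/(k₁+k₂) = (54300)(36300)/(54300 + 36300) = 21760 N/m. In parallel with k₃: k_eq = 21760 + 15900 = 37660 N/m.
ω_n = √(k_eq/m) = √(37660/119) = √316.4 = 17.79 rad/s.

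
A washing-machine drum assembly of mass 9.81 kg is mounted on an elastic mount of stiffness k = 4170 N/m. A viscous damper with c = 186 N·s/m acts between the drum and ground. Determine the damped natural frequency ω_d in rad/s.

18.3 rad/s

ω_n = √(k/m) = √(4170/9.81) = 20.62 rad/s.
Critical damping c_c = 2√(k·m) = 2√(4170 × 9.81) = 404.5 N·s/m, so ζ = c/c_c = 186/404.5 = 0.4598.
ω_d = ω_n√(1 − ζ²) = 20.62 × √(1 − 0.211) = 18.31 rad/s.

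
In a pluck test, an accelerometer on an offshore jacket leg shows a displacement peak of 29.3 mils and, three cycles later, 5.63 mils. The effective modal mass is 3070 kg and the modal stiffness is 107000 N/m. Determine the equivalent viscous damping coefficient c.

3160 N·s/m

Logarithmic decrement δ = (1/n)·ln(x₀/x_n) = (1/3)·ln(29.3/5.63) = (1/3)·ln(5.204) = 0.5498.
ζ = δ/√(4π² + δ²) = 0.5498/√(39.48 + 0.302) = 0.5498/6.307 = 0.08717.
c = ζ · 2√(km) = 0.08717 × 2√(107000 × 3070) = 0.08717 × 36250 = 3160 N·s/m.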